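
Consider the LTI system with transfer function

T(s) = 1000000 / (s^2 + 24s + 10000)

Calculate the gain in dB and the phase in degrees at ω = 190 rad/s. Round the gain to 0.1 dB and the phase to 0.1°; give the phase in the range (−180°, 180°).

At s = jω = j190:
quadratic: (j190)² + 24·j190 + 10000 = -26100 + j4560 → |·| ≈ 26495, ∠ ≈ 170.09°
|T| = 1000000 / 26495 ≈ 37.743
Gain = 20 log₁₀(37.743) ≈ 31.54 dB
∠T = 0.00° − 170.09° = -170.09°

31.5 dB, -170.1°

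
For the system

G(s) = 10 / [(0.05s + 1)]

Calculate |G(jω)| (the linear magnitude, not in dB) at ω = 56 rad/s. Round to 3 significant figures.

At ω = 56 rad/s:
pole (1 + j56·0.05) = 1 + j2.8 → |·| ≈ 2.9732, ∠ ≈ 70.35°
|G| = 10 · 1 / (2.9732) ≈ 3.3634

3.36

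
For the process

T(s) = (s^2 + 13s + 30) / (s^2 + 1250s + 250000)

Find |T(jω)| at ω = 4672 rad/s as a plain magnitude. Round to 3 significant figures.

Substitute s = j4672:
Numerator: (j4672)^2 + 13(j4672) + 30 = -21827554 + j60736
Denominator: (j4672)^2 + 1250(j4672) + 250000 = -21577584 + j5840000
|N| = √(21827554² + 60736²) ≈ 2.1828e+07, ∠N ≈ 179.84°
|D| = √(21577584² + 5840000²) ≈ 2.2354e+07, ∠D ≈ 164.86°
|T| = 2.1828e+07 / 2.2354e+07 ≈ 0.97647

0.976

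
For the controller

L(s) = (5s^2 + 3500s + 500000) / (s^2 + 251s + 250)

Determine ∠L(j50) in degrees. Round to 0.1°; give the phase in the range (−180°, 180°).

-80.4°

Substitute s = j50:
Numerator: 5(j50)^2 + 3500(j50) + 500000 = 487500 + j175000
Denominator: (j50)^2 + 251(j50) + 250 = -2250 + j12550
|N| = √(487500² + 175000²) ≈ 5.1796e+05, ∠N ≈ 19.75°
|D| = √(2250² + 12550²) ≈ 12750, ∠D ≈ 100.16°
∠L = 19.75° − 100.16° = -80.41°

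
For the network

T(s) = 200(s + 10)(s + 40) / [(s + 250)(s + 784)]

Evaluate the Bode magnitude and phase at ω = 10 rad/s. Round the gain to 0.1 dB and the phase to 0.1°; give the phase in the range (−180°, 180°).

At s = jω = j10:
zero (s+10): 10 + j10 → |·| = √(10²+10²) = √200 ≈ 14.142, ∠ = arctan(10/10) ≈ 45.00°
zero (s+40): 40 + j10 → |·| = √(40²+10²) = √1700 ≈ 41.231, ∠ = arctan(10/40) ≈ 14.04°
pole (s+250): 250 + j10 → |·| = √(250²+10²) = √62600 ≈ 250.2, ∠ = arctan(10/250) ≈ 2.29°
pole (s+784): 784 + j10 → |·| = √(784²+10²) = √614756 ≈ 784.06, ∠ = arctan(10/784) ≈ 0.73°
|T| = 200 · 583.09 / 1.9617e+05 ≈ 0.59447
Gain = 20 log₁₀(0.59447) ≈ -4.52 dB
∠T = 59.04° − 3.02° = 56.02°

-4.5 dB, 56.0°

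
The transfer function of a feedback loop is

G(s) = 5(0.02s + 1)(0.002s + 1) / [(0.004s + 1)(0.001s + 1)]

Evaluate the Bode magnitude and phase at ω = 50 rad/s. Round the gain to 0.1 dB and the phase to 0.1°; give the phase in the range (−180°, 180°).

At ω = 50 rad/s:
zero (1 + j50·0.02) = 1 + j1 → |·| ≈ 1.4142, ∠ ≈ 45.00°
zero (1 + j50·0.002) = 1 + j0.1 → |·| ≈ 1.005, ∠ ≈ 5.71°
pole (1 + j50·0.004) = 1 + j0.2 → |·| ≈ 1.0198, ∠ ≈ 11.31°
pole (1 + j50·0.001) = 1 + j0.05 → |·| ≈ 1.0012, ∠ ≈ 2.86°
|G| = 5 · 1.4142 · 1.005 / (1.0198 · 1.0012) ≈ 6.96
Gain = 20 log₁₀(6.96) ≈ 16.85 dB
∠G = (45.00° + 5.71°) − (11.31° + 2.86°) = 36.54°

16.9 dB, 36.5°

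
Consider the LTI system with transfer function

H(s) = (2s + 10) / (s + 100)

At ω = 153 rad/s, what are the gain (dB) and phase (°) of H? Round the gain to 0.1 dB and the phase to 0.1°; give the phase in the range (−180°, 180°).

4.5 dB, 31.3°

Substitute s = j153:
Numerator: 2(j153) + 10 = 10 + j306
Denominator: (j153) + 100 = 100 + j153
|N| = √(10² + 306²) ≈ 306.16, ∠N ≈ 88.13°
|D| = √(100² + 153²) ≈ 182.78, ∠D ≈ 56.83°
|H| = 306.16 / 182.78 ≈ 1.675
Gain = 20 log₁₀(1.675) ≈ 4.48 dB
∠H = 88.13° − 56.83° = 31.30°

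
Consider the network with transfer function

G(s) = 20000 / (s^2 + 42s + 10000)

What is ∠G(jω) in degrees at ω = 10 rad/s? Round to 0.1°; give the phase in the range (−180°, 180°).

-2.4°

At s = jω = j10:
quadratic: (j10)² + 42·j10 + 10000 = 9900 + j420 → |·| ≈ 9908.9, ∠ ≈ 2.43°
∠G = 0.00° − 2.43° = -2.43°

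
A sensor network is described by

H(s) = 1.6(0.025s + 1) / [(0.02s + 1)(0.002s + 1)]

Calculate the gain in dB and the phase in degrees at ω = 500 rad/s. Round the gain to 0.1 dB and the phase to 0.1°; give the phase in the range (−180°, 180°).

3.0 dB, -43.9°

At ω = 500 rad/s:
zero (1 + j500·0.025) = 1 + j12.5 → |·| ≈ 12.54, ∠ ≈ 85.43°
pole (1 + j500·0.02) = 1 + j10 → |·| ≈ 10.05, ∠ ≈ 84.29°
pole (1 + j500·0.002) = 1 + j1 → |·| ≈ 1.4142, ∠ ≈ 45.00°
|H| = 1.6 · 12.54 / (10.05 · 1.4142) ≈ 1.4117
Gain = 20 log₁₀(1.4117) ≈ 2.99 dB
∠H = (85.43°) − (84.29° + 45.00°) = -43.86°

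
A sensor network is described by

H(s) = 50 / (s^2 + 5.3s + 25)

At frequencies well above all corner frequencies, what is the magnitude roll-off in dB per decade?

-40 dB/decade

Each pole contributes −20 dB/decade at high frequency; each zero contributes +20 dB/decade.
Net: 0 zero(s) − 2 pole(s) → -40 dB/decade.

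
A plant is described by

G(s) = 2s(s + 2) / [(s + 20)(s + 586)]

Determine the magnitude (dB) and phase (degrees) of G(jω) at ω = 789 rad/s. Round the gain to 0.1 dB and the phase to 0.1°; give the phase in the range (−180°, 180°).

At s = jω = j789:
zero (s+2): 2 + j789 → |·| = √(2²+789²) = √622525 ≈ 789, ∠ = arctan(789/2) ≈ 89.85°
zero at origin: s = j789 → |·| = 789, ∠ = 90.00°
pole (s+20): 20 + j789 → |·| = √(20²+789²) = √622921 ≈ 789.25, ∠ = arctan(789/20) ≈ 88.55°
pole (s+586): 586 + j789 → |·| = √(586²+789²) = √965917 ≈ 982.81, ∠ = arctan(789/586) ≈ 53.40°
|G| = 2 · 6.2252e+05 / 7.7568e+05 ≈ 1.6051
Gain = 20 log₁₀(1.6051) ≈ 4.11 dB
∠G = 179.85° − 141.95° = 37.90°

4.1 dB, 37.9°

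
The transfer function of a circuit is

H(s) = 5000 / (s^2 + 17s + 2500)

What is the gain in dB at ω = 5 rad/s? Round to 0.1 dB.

6.1 dB

At s = jω = j5:
quadratic: (j5)² + 17·j5 + 2500 = 2475 + j85 → |·| ≈ 2476.5, ∠ ≈ 1.97°
|H| = 5000 / 2476.5 ≈ 2.019
Gain = 20 log₁₀(2.019) ≈ 6.10 dB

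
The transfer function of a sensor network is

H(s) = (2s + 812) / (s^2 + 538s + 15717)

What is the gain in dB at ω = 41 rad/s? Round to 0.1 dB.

-30.1 dB

Substitute s = j41:
Numerator: 2(j41) + 812 = 812 + j82
Denominator: (j41)^2 + 538(j41) + 15717 = 14036 + j22058
|N| = √(812² + 82²) ≈ 816.13, ∠N ≈ 5.77°
|D| = √(14036² + 22058²) ≈ 26145, ∠D ≈ 57.53°
|H| = 816.13 / 26145 ≈ 0.031216
Gain = 20 log₁₀(0.031216) ≈ -30.11 dB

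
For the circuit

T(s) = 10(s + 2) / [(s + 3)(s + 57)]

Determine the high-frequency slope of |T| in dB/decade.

-20 dB/decade

Each pole contributes −20 dB/decade at high frequency; each zero contributes +20 dB/decade.
Net: 1 zero(s) − 2 pole(s) → -20 dB/decade.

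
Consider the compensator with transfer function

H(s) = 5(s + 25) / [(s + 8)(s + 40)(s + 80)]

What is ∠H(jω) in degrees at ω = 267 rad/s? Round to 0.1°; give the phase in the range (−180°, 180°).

-158.4°

At s = jω = j267:
zero (s+25): 25 + j267 → |·| = √(25²+267²) = √71914 ≈ 268.17, ∠ = arctan(267/25) ≈ 84.65°
pole (s+8): 8 + j267 → |·| = √(8²+267²) = √71353 ≈ 267.12, ∠ = arctan(267/8) ≈ 88.28°
pole (s+40): 40 + j267 → |·| = √(40²+267²) = √72889 ≈ 269.98, ∠ = arctan(267/40) ≈ 81.48°
pole (s+80): 80 + j267 → |·| = √(80²+267²) = √77689 ≈ 278.73, ∠ = arctan(267/80) ≈ 73.32°
∠H = 84.65° − 243.08° = -158.43°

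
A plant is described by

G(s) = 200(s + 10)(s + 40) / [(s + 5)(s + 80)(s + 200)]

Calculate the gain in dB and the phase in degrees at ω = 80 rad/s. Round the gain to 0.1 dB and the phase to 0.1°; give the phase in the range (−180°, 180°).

At s = jω = j80:
zero (s+10): 10 + j80 → |·| = √(10²+80²) = √6500 ≈ 80.623, ∠ = arctan(80/10) ≈ 82.87°
zero (s+40): 40 + j80 → |·| = √(40²+80²) = √8000 ≈ 89.443, ∠ = arctan(80/40) ≈ 63.43°
pole (s+5): 5 + j80 → |·| = √(5²+80²) = √6425 ≈ 80.156, ∠ = arctan(80/5) ≈ 86.42°
pole (s+80): 80 + j80 → |·| = √(80²+80²) = √12800 ≈ 113.14, ∠ = arctan(80/80) ≈ 45.00°
pole (s+200): 200 + j80 → |·| = √(200²+80²) = √46400 ≈ 215.41, ∠ = arctan(80/200) ≈ 21.80°
|G| = 200 · 7211.2 / 1.9535e+06 ≈ 0.73829
Gain = 20 log₁₀(0.73829) ≈ -2.64 dB
∠G = 146.30° − 153.22° = -6.92°

-2.6 dB, -6.9°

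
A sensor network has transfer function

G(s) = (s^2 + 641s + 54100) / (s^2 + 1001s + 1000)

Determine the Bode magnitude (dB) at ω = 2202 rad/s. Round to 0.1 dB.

Substitute s = j2202:
Numerator: (j2202)^2 + 641(j2202) + 54100 = -4794704 + j1411482
Denominator: (j2202)^2 + 1001(j2202) + 1000 = -4847804 + j2204202
|N| = √(4794704² + 1411482²) ≈ 4.9981e+06, ∠N ≈ 163.60°
|D| = √(4847804² + 2204202²) ≈ 5.3254e+06, ∠D ≈ 155.55°
|G| = 4.9981e+06 / 5.3254e+06 ≈ 0.93854
Gain = 20 log₁₀(0.93854) ≈ -0.55 dB

-0.6 dB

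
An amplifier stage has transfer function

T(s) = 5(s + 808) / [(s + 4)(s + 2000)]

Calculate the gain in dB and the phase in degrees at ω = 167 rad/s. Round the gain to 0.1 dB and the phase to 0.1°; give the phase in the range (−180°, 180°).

-38.2 dB, -81.7°

At s = jω = j167:
zero (s+808): 808 + j167 → |·| = √(808²+167²) = √680753 ≈ 825.08, ∠ = arctan(167/808) ≈ 11.68°
pole (s+4): 4 + j167 → |·| = √(4²+167²) = √27905 ≈ 167.05, ∠ = arctan(167/4) ≈ 88.63°
pole (s+2000): 2000 + j167 → |·| = √(2000²+167²) = √4027889 ≈ 2007, ∠ = arctan(167/2000) ≈ 4.77°
|T| = 5 · 825.08 / 3.3527e+05 ≈ 0.012305
Gain = 20 log₁₀(0.012305) ≈ -38.20 dB
∠T = 11.68° − 93.40° = -81.72°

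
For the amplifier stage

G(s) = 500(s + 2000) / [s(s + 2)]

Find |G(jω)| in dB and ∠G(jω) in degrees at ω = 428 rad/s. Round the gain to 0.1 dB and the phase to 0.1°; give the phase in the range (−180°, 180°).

At s = jω = j428:
zero (s+2000): 2000 + j428 → |·| = √(2000²+428²) = √4183184 ≈ 2045.3, ∠ = arctan(428/2000) ≈ 12.08°
pole (s+2): 2 + j428 → |·| = √(2²+428²) = √183188 ≈ 428, ∠ = arctan(428/2) ≈ 89.73°
pole at origin: |s| = 428, ∠ = 90.00° (in denominator)
|G| = 500 · 2045.3 / 1.8318e+05 ≈ 5.5828
Gain = 20 log₁₀(5.5828) ≈ 14.94 dB
∠G = 12.08° − 179.73° = -167.65°

14.9 dB, -167.7°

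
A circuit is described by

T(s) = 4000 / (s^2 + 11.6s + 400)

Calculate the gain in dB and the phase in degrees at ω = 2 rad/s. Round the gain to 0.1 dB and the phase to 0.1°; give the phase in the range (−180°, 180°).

At s = jω = j2:
quadratic: (j2)² + 11.6·j2 + 400 = 396 + j23.2 → |·| ≈ 396.68, ∠ ≈ 3.35°
|T| = 4000 / 396.68 ≈ 10.084
Gain = 20 log₁₀(10.084) ≈ 20.07 dB
∠T = 0.00° − 3.35° = -3.35°

20.1 dB, -3.4°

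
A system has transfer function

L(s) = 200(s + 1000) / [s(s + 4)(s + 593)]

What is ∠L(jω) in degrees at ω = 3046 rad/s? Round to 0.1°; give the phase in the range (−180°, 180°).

At s = jω = j3046:
zero (s+1000): 1000 + j3046 → |·| = √(1000²+3046²) = √10278116 ≈ 3206, ∠ = arctan(3046/1000) ≈ 71.83°
pole (s+4): 4 + j3046 → |·| = √(4²+3046²) = √9278132 ≈ 3046, ∠ = arctan(3046/4) ≈ 89.92°
pole (s+593): 593 + j3046 → |·| = √(593²+3046²) = √9629765 ≈ 3103.2, ∠ = arctan(3046/593) ≈ 78.98°
pole at origin: |s| = 3046, ∠ = 90.00° (in denominator)
∠L = 71.83° − 258.90° = -187.07° ≡ 172.93° (principal value)

172.9°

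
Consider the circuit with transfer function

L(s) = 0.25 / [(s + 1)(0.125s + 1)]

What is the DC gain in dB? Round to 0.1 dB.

-12.0 dB

L(0) = 0.25 · 1 / 1 = 0.25
20 log₁₀(0.25) ≈ -12.04 dB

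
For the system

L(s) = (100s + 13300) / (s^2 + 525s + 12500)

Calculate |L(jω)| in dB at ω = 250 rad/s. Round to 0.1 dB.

-13.9 dB

Substitute s = j250:
Numerator: 100(j250) + 13300 = 13300 + j25000
Denominator: (j250)^2 + 525(j250) + 12500 = -50000 + j131250
|N| = √(13300² + 25000²) ≈ 28318, ∠N ≈ 61.99°
|D| = √(50000² + 131250²) ≈ 1.4045e+05, ∠D ≈ 110.85°
|L| = 28318 / 1.4045e+05 ≈ 0.20162
Gain = 20 log₁₀(0.20162) ≈ -13.91 dB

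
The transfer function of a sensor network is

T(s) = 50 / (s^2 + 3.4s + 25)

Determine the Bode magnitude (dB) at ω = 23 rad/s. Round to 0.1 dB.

-20.2 dB

At s = jω = j23:
quadratic: (j23)² + 3.4·j23 + 25 = -504 + j78.2 → |·| ≈ 510.03, ∠ ≈ 171.18°
|T| = 50 / 510.03 ≈ 0.098033
Gain = 20 log₁₀(0.098033) ≈ -20.17 dB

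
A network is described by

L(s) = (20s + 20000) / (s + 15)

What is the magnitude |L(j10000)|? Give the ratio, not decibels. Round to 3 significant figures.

20.1

Substitute s = j10000:
Numerator: 20(j10000) + 20000 = 20000 + j200000
Denominator: (j10000) + 15 = 15 + j10000
|N| = √(20000² + 200000²) ≈ 2.01e+05, ∠N ≈ 84.29°
|D| = √(15² + 10000²) ≈ 10000, ∠D ≈ 89.91°
|L| = 2.01e+05 / 10000 ≈ 20.1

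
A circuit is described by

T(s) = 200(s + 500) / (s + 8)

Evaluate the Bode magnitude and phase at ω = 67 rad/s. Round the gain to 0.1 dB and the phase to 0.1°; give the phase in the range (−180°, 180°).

63.5 dB, -75.6°

At s = jω = j67:
zero (s+500): 500 + j67 → |·| = √(500²+67²) = √254489 ≈ 504.47, ∠ = arctan(67/500) ≈ 7.63°
pole (s+8): 8 + j67 → |·| = √(8²+67²) = √4553 ≈ 67.476, ∠ = arctan(67/8) ≈ 83.19°
|T| = 200 · 504.47 / 67.476 ≈ 1495.3
Gain = 20 log₁₀(1495.3) ≈ 63.49 dB
∠T = 7.63° − 83.19° = -75.56°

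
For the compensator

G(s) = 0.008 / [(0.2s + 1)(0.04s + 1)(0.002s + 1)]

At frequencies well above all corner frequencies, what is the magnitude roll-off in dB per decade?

Each pole contributes −20 dB/decade at high frequency; each zero contributes +20 dB/decade.
Net: 0 zero(s) − 3 pole(s) → -60 dB/decade.

-60 dB/decade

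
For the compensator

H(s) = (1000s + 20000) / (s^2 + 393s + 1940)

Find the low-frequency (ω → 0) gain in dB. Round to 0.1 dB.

H(0) = 20000 / 1940 ≈ 10.309
20 log₁₀(10.309) ≈ 20.26 dB

20.3 dB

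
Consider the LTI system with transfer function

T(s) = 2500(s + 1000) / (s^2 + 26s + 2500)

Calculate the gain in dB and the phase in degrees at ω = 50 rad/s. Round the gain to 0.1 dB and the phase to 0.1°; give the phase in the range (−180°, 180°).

At s = jω = j50:
zero (s+1000): 1000 + j50 → |·| = √(1000²+50²) = √1002500 ≈ 1001.2, ∠ = arctan(50/1000) ≈ 2.86°
quadratic: (j50)² + 26·j50 + 2500 = 0 + j1300 → |·| ≈ 1300, ∠ ≈ 90.00°
|T| = 2500 · 1001.2 / 1300 ≈ 1925.4
Gain = 20 log₁₀(1925.4) ≈ 65.69 dB
∠T = 2.86° − 90.00° = -87.14°

65.7 dB, -87.1°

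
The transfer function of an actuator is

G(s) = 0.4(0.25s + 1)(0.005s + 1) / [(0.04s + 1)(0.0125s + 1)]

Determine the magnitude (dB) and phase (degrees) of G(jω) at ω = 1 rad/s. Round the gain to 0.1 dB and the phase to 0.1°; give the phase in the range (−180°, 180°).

At ω = 1 rad/s:
zero (1 + j1·0.25) = 1 + j0.25 → |·| ≈ 1.0308, ∠ ≈ 14.04°
zero (1 + j1·0.005) = 1 + j0.005 → |·| ≈ 1, ∠ ≈ 0.29°
pole (1 + j1·0.04) = 1 + j0.04 → |·| ≈ 1.0008, ∠ ≈ 2.29°
pole (1 + j1·0.0125) = 1 + j0.0125 → |·| ≈ 1.0001, ∠ ≈ 0.72°
|G| = 0.4 · 1.0308 · 1 / (1.0008 · 1.0001) ≈ 0.41195
Gain = 20 log₁₀(0.41195) ≈ -7.70 dB
∠G = (14.04° + 0.29°) − (2.29° + 0.72°) = 11.32°

-7.7 dB, 11.3°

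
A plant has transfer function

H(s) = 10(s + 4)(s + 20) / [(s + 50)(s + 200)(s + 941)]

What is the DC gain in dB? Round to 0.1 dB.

H(0) = 10·4·20 / (50·200·941) ≈ 8.5016e-05
20 log₁₀(8.5016e-05) ≈ -81.41 dB

-81.4 dB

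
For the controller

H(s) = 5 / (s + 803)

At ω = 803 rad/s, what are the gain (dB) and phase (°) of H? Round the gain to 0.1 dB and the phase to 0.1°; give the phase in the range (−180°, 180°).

At s = jω = j803:
pole (s+803): 803 + j803 → |·| = √(803²+803²) = √1289618 ≈ 1135.6, ∠ = arctan(803/803) ≈ 45.00°
|H| = 5 / 1135.6 ≈ 0.004403
Gain = 20 log₁₀(0.004403) ≈ -47.13 dB
∠H = 0.00° − 45.00° = -45.00°

-47.1 dB, -45.0°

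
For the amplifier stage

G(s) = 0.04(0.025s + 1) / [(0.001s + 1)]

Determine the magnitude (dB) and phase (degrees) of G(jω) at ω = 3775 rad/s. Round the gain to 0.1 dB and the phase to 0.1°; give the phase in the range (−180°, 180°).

-0.3 dB, 14.2°

At ω = 3775 rad/s:
zero (1 + j3775·0.025) = 1 + j94.375 → |·| ≈ 94.38, ∠ ≈ 89.39°
pole (1 + j3775·0.001) = 1 + j3.775 → |·| ≈ 3.9052, ∠ ≈ 75.16°
|G| = 0.04 · 94.38 / (3.9052) ≈ 0.96671
Gain = 20 log₁₀(0.96671) ≈ -0.29 dB
∠G = (89.39°) − (75.16°) = 14.23°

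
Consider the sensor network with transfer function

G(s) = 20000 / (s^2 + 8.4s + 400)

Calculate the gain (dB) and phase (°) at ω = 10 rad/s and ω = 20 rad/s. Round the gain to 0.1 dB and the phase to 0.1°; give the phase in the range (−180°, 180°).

At s = jω = j10:
quadratic: (j10)² + 8.4·j10 + 400 = 300 + j84 → |·| ≈ 311.54, ∠ ≈ 15.64°
|G| = 20000 / 311.54 ≈ 64.197
Gain = 20 log₁₀(64.197) ≈ 36.15 dB
∠G = 0.00° − 15.64° = -15.64°

At s = jω = j20:
quadratic: (j20)² + 8.4·j20 + 400 = 0 + j168 → |·| ≈ 168, ∠ ≈ 90.00°
|G| = 20000 / 168 ≈ 119.05
Gain = 20 log₁₀(119.05) ≈ 41.51 dB
∠G = 0.00° − 90.00° = -90.00°

ω = 10: 36.2 dB, -15.6°; ω = 20: 41.5 dB, -90.0°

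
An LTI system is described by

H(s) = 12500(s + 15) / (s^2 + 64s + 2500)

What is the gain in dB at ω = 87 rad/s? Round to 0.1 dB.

At s = jω = j87:
zero (s+15): 15 + j87 → |·| = √(15²+87²) = √7794 ≈ 88.284, ∠ = arctan(87/15) ≈ 80.22°
quadratic: (j87)² + 64·j87 + 2500 = -5069 + j5568 → |·| ≈ 7529.8, ∠ ≈ 132.31°
|H| = 12500 · 88.284 / 7529.8 ≈ 146.56
Gain = 20 log₁₀(146.56) ≈ 43.32 dB

43.3 dB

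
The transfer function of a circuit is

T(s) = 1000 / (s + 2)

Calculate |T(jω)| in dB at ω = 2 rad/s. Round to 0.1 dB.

Substitute s = j2:
Numerator: 1000 = 1000 + j0
Denominator: (j2) + 2 = 2 + j2
|N| = √(1000² + 0²) ≈ 1000, ∠N ≈ 0.00°
|D| = √(2² + 2²) ≈ 2.8284, ∠D ≈ 45.00°
|T| = 1000 / 2.8284 ≈ 353.56
Gain = 20 log₁₀(353.56) ≈ 50.97 dB

51.0 dB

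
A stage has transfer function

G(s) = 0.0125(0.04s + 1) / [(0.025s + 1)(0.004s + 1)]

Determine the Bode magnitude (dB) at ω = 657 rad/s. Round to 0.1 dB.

At ω = 657 rad/s:
zero (1 + j657·0.04) = 1 + j26.28 → |·| ≈ 26.299, ∠ ≈ 87.82°
pole (1 + j657·0.025) = 1 + j16.425 → |·| ≈ 16.455, ∠ ≈ 86.52°
pole (1 + j657·0.004) = 1 + j2.628 → |·| ≈ 2.8118, ∠ ≈ 69.17°
|G| = 0.0125 · 26.299 / (16.455 · 2.8118) ≈ 0.007105
Gain = 20 log₁₀(0.007105) ≈ -42.97 dB

-43.0 dB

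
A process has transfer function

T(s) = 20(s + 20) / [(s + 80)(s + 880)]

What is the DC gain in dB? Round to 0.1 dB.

-44.9 dB

T(0) = 20·20 / (80·880) ≈ 0.0056818
20 log₁₀(0.0056818) ≈ -44.91 dB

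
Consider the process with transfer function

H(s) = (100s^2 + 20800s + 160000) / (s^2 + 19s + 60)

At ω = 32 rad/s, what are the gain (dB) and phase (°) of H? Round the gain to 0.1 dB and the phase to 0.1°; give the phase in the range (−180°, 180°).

55.4 dB, -62.7°

Substitute s = j32:
Numerator: 100(j32)^2 + 20800(j32) + 160000 = 57600 + j665600
Denominator: (j32)^2 + 19(j32) + 60 = -964 + j608
|N| = √(57600² + 665600²) ≈ 6.6809e+05, ∠N ≈ 85.05°
|D| = √(964² + 608²) ≈ 1139.7, ∠D ≈ 147.76°
|H| = 6.6809e+05 / 1139.7 ≈ 586.2
Gain = 20 log₁₀(586.2) ≈ 55.36 dB
∠H = 85.05° − 147.76° = -62.71°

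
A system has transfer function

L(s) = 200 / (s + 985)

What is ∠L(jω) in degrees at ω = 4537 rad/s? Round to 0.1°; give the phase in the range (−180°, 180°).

-77.8°

At s = jω = j4537:
pole (s+985): 985 + j4537 → |·| = √(985²+4537²) = √21554594 ≈ 4642.7, ∠ = arctan(4537/985) ≈ 77.75°
∠L = 0.00° − 77.75° = -77.75°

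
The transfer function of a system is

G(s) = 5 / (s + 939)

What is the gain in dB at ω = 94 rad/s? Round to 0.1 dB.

Substitute s = j94:
Numerator: 5 = 5 + j0
Denominator: (j94) + 939 = 939 + j94
|N| = √(5² + 0²) ≈ 5, ∠N ≈ 0.00°
|D| = √(939² + 94²) ≈ 943.69, ∠D ≈ 5.72°
|G| = 5 / 943.69 ≈ 0.0052984
Gain = 20 log₁₀(0.0052984) ≈ -45.52 dB

-45.5 dB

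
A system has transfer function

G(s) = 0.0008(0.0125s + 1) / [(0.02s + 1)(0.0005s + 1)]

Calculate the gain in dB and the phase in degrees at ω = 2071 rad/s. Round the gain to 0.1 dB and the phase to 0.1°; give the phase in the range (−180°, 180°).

-69.2 dB, -46.8°

At ω = 2071 rad/s:
zero (1 + j2071·0.0125) = 1 + j25.8875 → |·| ≈ 25.907, ∠ ≈ 87.79°
pole (1 + j2071·0.02) = 1 + j41.42 → |·| ≈ 41.432, ∠ ≈ 88.62°
pole (1 + j2071·0.0005) = 1 + j1.0355 → |·| ≈ 1.4395, ∠ ≈ 46.00°
|G| = 0.0008 · 25.907 / (41.432 · 1.4395) ≈ 0.0003475
Gain = 20 log₁₀(0.0003475) ≈ -69.18 dB
∠G = (87.79°) − (88.62° + 46.00°) = -46.83°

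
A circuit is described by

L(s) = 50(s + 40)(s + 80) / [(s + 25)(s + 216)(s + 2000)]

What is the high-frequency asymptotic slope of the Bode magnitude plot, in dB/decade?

-20 dB/decade

Each pole contributes −20 dB/decade at high frequency; each zero contributes +20 dB/decade.
Net: 2 zero(s) − 3 pole(s) → -20 dB/decade.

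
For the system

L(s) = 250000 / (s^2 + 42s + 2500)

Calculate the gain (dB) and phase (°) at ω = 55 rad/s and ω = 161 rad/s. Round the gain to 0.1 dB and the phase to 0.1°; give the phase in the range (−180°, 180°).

At s = jω = j55:
quadratic: (j55)² + 42·j55 + 2500 = -525 + j2310 → |·| ≈ 2368.9, ∠ ≈ 102.80°
|L| = 250000 / 2368.9 ≈ 105.53
Gain = 20 log₁₀(105.53) ≈ 40.47 dB
∠L = 0.00° − 102.80° = -102.80°

At s = jω = j161:
quadratic: (j161)² + 42·j161 + 2500 = -23421 + j6762 → |·| ≈ 24378, ∠ ≈ 163.90°
|L| = 250000 / 24378 ≈ 10.255
Gain = 20 log₁₀(10.255) ≈ 20.22 dB
∠L = 0.00° − 163.90° = -163.90°

ω = 55: 40.5 dB, -102.8°; ω = 161: 20.2 dB, -163.9°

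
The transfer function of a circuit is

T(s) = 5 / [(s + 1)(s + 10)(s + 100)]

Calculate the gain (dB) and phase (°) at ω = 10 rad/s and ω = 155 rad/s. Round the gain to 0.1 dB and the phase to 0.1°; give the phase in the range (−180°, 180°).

ω = 10: -69.1 dB, -135.0°; ω = 155: -119.0 dB, 126.9°

At s = jω = j10:
pole (s+1): 1 + j10 → |·| = √(1²+10²) = √101 ≈ 10.05, ∠ = arctan(10/1) ≈ 84.29°
pole (s+10): 10 + j10 → |·| = √(10²+10²) = √200 ≈ 14.142, ∠ = arctan(10/10) ≈ 45.00°
pole (s+100): 100 + j10 → |·| = √(100²+10²) = √10100 ≈ 100.5, ∠ = arctan(10/100) ≈ 5.71°
|T| = 5 / 14284 ≈ 0.00035004
Gain = 20 log₁₀(0.00035004) ≈ -69.12 dB
∠T = 0.00° − 135.00° = -135.00°

At s = jω = j155:
pole (s+1): 1 + j155 → |·| = √(1²+155²) = √24026 ≈ 155, ∠ = arctan(155/1) ≈ 89.63°
pole (s+10): 10 + j155 → |·| = √(10²+155²) = √24125 ≈ 155.32, ∠ = arctan(155/10) ≈ 86.31°
pole (s+100): 100 + j155 → |·| = √(100²+155²) = √34025 ≈ 184.46, ∠ = arctan(155/100) ≈ 57.17°
|T| = 5 / 4.4408e+06 ≈ 1.1259e-06
Gain = 20 log₁₀(1.1259e-06) ≈ -118.97 dB
∠T = 0.00° − 233.11° = -233.11° ≡ 126.89° (principal value)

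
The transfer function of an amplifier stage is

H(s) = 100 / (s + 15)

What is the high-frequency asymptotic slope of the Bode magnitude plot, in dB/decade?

-20 dB/decade

Each pole contributes −20 dB/decade at high frequency; each zero contributes +20 dB/decade.
Net: 0 zero(s) − 1 pole(s) → -20 dB/decade.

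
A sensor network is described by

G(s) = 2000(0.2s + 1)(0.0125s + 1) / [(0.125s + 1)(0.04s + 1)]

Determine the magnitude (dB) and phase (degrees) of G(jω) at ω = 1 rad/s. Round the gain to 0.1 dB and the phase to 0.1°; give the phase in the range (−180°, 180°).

At ω = 1 rad/s:
zero (1 + j1·0.2) = 1 + j0.2 → |·| ≈ 1.0198, ∠ ≈ 11.31°
zero (1 + j1·0.0125) = 1 + j0.0125 → |·| ≈ 1.0001, ∠ ≈ 0.72°
pole (1 + j1·0.125) = 1 + j0.125 → |·| ≈ 1.0078, ∠ ≈ 7.13°
pole (1 + j1·0.04) = 1 + j0.04 → |·| ≈ 1.0008, ∠ ≈ 2.29°
|G| = 2000 · 1.0198 · 1.0001 / (1.0078 · 1.0008) ≈ 2022.4
Gain = 20 log₁₀(2022.4) ≈ 66.12 dB
∠G = (11.31° + 0.72°) − (7.13° + 2.29°) = 2.61°

66.1 dB, 2.6°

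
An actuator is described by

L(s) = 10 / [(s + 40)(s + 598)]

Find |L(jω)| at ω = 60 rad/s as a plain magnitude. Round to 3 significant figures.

0.000231

At s = jω = j60:
pole (s+40): 40 + j60 → |·| = √(40²+60²) = √5200 ≈ 72.111, ∠ = arctan(60/40) ≈ 56.31°
pole (s+598): 598 + j60 → |·| = √(598²+60²) = √361204 ≈ 601, ∠ = arctan(60/598) ≈ 5.73°
|L| = 10 / 43339 ≈ 0.00023074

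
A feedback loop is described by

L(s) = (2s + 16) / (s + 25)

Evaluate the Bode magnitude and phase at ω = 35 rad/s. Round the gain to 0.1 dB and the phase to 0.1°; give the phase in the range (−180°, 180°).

Substitute s = j35:
Numerator: 2(j35) + 16 = 16 + j70
Denominator: (j35) + 25 = 25 + j35
|N| = √(16² + 70²) ≈ 71.805, ∠N ≈ 77.12°
|D| = √(25² + 35²) ≈ 43.012, ∠D ≈ 54.46°
|L| = 71.805 / 43.012 ≈ 1.6694
Gain = 20 log₁₀(1.6694) ≈ 4.45 dB
∠L = 77.12° − 54.46° = 22.66°

4.5 dB, 22.7°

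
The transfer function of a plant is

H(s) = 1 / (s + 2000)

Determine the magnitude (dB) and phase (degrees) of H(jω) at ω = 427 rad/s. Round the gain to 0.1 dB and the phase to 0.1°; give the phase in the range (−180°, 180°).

At s = jω = j427:
pole (s+2000): 2000 + j427 → |·| = √(2000²+427²) = √4182329 ≈ 2045.1, ∠ = arctan(427/2000) ≈ 12.05°
|H| = 1 / 2045.1 ≈ 0.00048897
Gain = 20 log₁₀(0.00048897) ≈ -66.21 dB
∠H = 0.00° − 12.05° = -12.05°

-66.2 dB, -12.1°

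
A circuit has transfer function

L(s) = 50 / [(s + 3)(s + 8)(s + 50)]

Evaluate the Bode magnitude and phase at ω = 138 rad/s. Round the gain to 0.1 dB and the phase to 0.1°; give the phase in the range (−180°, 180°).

At s = jω = j138:
pole (s+3): 3 + j138 → |·| = √(3²+138²) = √19053 ≈ 138.03, ∠ = arctan(138/3) ≈ 88.75°
pole (s+8): 8 + j138 → |·| = √(8²+138²) = √19108 ≈ 138.23, ∠ = arctan(138/8) ≈ 86.68°
pole (s+50): 50 + j138 → |·| = √(50²+138²) = √21544 ≈ 146.78, ∠ = arctan(138/50) ≈ 70.08°
|L| = 50 / 2.8005e+06 ≈ 1.7854e-05
Gain = 20 log₁₀(1.7854e-05) ≈ -94.97 dB
∠L = 0.00° − 245.51° = -245.51° ≡ 114.49° (principal value)

-95.0 dB, 114.5°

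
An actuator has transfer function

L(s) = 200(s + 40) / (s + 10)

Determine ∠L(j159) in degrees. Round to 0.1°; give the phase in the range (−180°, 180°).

-10.5°

At s = jω = j159:
zero (s+40): 40 + j159 → |·| = √(40²+159²) = √26881 ≈ 163.95, ∠ = arctan(159/40) ≈ 75.88°
pole (s+10): 10 + j159 → |·| = √(10²+159²) = √25381 ≈ 159.31, ∠ = arctan(159/10) ≈ 86.40°
∠L = 75.88° − 86.40° = -10.52°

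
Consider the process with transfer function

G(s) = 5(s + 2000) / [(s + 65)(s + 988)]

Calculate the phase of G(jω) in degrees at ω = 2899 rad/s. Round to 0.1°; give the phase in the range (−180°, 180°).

At s = jω = j2899:
zero (s+2000): 2000 + j2899 → |·| = √(2000²+2899²) = √12404201 ≈ 3522, ∠ = arctan(2899/2000) ≈ 55.40°
pole (s+65): 65 + j2899 → |·| = √(65²+2899²) = √8408426 ≈ 2899.7, ∠ = arctan(2899/65) ≈ 88.72°
pole (s+988): 988 + j2899 → |·| = √(988²+2899²) = √9380345 ≈ 3062.7, ∠ = arctan(2899/988) ≈ 71.18°
∠G = 55.40° − 159.90° = -104.50°

-104.5°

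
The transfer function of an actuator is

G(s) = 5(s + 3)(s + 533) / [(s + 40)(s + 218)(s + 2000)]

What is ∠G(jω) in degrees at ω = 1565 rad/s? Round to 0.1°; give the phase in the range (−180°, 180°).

At s = jω = j1565:
zero (s+3): 3 + j1565 → |·| = √(3²+1565²) = √2449234 ≈ 1565, ∠ = arctan(1565/3) ≈ 89.89°
zero (s+533): 533 + j1565 → |·| = √(533²+1565²) = √2733314 ≈ 1653.3, ∠ = arctan(1565/533) ≈ 71.19°
pole (s+40): 40 + j1565 → |·| = √(40²+1565²) = √2450825 ≈ 1565.5, ∠ = arctan(1565/40) ≈ 88.54°
pole (s+218): 218 + j1565 → |·| = √(218²+1565²) = √2496749 ≈ 1580.1, ∠ = arctan(1565/218) ≈ 82.07°
pole (s+2000): 2000 + j1565 → |·| = √(2000²+1565²) = √6449225 ≈ 2539.5, ∠ = arctan(1565/2000) ≈ 38.04°
∠G = 161.08° − 208.65° = -47.57°

-47.6°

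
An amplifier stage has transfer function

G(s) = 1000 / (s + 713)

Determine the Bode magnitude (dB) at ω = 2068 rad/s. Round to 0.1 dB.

-6.8 dB

At s = jω = j2068:
pole (s+713): 713 + j2068 → |·| = √(713²+2068²) = √4784993 ≈ 2187.5, ∠ = arctan(2068/713) ≈ 70.98°
|G| = 1000 / 2187.5 ≈ 0.45714
Gain = 20 log₁₀(0.45714) ≈ -6.80 dB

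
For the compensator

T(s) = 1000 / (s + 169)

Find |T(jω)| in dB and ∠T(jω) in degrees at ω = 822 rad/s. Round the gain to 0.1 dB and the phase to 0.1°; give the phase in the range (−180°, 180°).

1.5 dB, -78.4°

Substitute s = j822:
Numerator: 1000 = 1000 + j0
Denominator: (j822) + 169 = 169 + j822
|N| = √(1000² + 0²) ≈ 1000, ∠N ≈ 0.00°
|D| = √(169² + 822²) ≈ 839.19, ∠D ≈ 78.38°
|T| = 1000 / 839.19 ≈ 1.1916
Gain = 20 log₁₀(1.1916) ≈ 1.52 dB
∠T = 0.00° − 78.38° = -78.38°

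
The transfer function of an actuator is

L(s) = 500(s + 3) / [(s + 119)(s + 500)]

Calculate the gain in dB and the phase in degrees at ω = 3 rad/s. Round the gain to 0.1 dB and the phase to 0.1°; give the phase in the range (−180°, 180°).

-29.0 dB, 43.2°

At s = jω = j3:
zero (s+3): 3 + j3 → |·| = √(3²+3²) = √18 ≈ 4.2426, ∠ = arctan(3/3) ≈ 45.00°
pole (s+119): 119 + j3 → |·| = √(119²+3²) = √14170 ≈ 119.04, ∠ = arctan(3/119) ≈ 1.44°
pole (s+500): 500 + j3 → |·| = √(500²+3²) = √250009 ≈ 500.01, ∠ = arctan(3/500) ≈ 0.34°
|L| = 500 · 4.2426 / 59521 ≈ 0.03564
Gain = 20 log₁₀(0.03564) ≈ -28.96 dB
∠L = 45.00° − 1.78° = 43.22°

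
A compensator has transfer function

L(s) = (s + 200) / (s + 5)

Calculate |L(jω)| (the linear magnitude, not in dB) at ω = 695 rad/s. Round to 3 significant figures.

1.04

Substitute s = j695:
Numerator: (j695) + 200 = 200 + j695
Denominator: (j695) + 5 = 5 + j695
|N| = √(200² + 695²) ≈ 723.2, ∠N ≈ 73.95°
|D| = √(5² + 695²) ≈ 695.02, ∠D ≈ 89.59°
|L| = 723.2 / 695.02 ≈ 1.0405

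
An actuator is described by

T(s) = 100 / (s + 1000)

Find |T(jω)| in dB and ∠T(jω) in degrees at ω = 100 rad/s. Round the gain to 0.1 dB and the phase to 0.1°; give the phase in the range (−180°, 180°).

-20.0 dB, -5.7°

Substitute s = j100:
Numerator: 100 = 100 + j0
Denominator: (j100) + 1000 = 1000 + j100
|N| = √(100² + 0²) ≈ 100, ∠N ≈ 0.00°
|D| = √(1000² + 100²) ≈ 1005, ∠D ≈ 5.71°
|T| = 100 / 1005 ≈ 0.099502
Gain = 20 log₁₀(0.099502) ≈ -20.04 dB
∠T = 0.00° − 5.71° = -5.71°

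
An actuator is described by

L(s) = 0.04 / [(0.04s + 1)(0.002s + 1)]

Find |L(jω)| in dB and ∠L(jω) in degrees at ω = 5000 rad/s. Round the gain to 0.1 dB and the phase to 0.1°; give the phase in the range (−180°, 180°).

-94.0 dB, -174.0°

At ω = 5000 rad/s:
pole (1 + j5000·0.04) = 1 + j200 → |·| ≈ 200, ∠ ≈ 89.71°
pole (1 + j5000·0.002) = 1 + j10 → |·| ≈ 10.05, ∠ ≈ 84.29°
|L| = 0.04 · 1 / (200 · 10.05) ≈ 1.99e-05
Gain = 20 log₁₀(1.99e-05) ≈ -94.02 dB
∠L = (0°) − (89.71° + 84.29°) = -174.00°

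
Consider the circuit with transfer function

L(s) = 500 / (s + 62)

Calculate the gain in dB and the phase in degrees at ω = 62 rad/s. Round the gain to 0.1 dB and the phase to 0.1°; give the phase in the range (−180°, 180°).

Substitute s = j62:
Numerator: 500 = 500 + j0
Denominator: (j62) + 62 = 62 + j62
|N| = √(500² + 0²) ≈ 500, ∠N ≈ 0.00°
|D| = √(62² + 62²) ≈ 87.681, ∠D ≈ 45.00°
|L| = 500 / 87.681 ≈ 5.7025
Gain = 20 log₁₀(5.7025) ≈ 15.12 dB
∠L = 0.00° − 45.00° = -45.00°

15.1 dB, -45.0°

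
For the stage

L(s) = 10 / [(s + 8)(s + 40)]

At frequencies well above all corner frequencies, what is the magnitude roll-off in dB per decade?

Each pole contributes −20 dB/decade at high frequency; each zero contributes +20 dB/decade.
Net: 0 zero(s) − 2 pole(s) → -40 dB/decade.

-40 dB/decade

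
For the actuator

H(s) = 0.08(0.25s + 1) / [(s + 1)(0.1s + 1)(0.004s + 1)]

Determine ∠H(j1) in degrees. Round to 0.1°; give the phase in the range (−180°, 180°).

At ω = 1 rad/s:
zero (1 + j1·0.25) = 1 + j0.25 → |·| ≈ 1.0308, ∠ ≈ 14.04°
pole (1 + j1·1) = 1 + j1 → |·| ≈ 1.4142, ∠ ≈ 45.00°
pole (1 + j1·0.1) = 1 + j0.1 → |·| ≈ 1.005, ∠ ≈ 5.71°
pole (1 + j1·0.004) = 1 + j0.004 → |·| ≈ 1, ∠ ≈ 0.23°
∠H = (14.04°) − (45.00° + 5.71° + 0.23°) = -36.90°

-36.9°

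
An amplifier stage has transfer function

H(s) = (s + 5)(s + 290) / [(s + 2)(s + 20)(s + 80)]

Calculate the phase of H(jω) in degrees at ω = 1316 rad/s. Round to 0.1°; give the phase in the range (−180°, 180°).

-98.2°

At s = jω = j1316:
zero (s+5): 5 + j1316 → |·| = √(5²+1316²) = √1731881 ≈ 1316, ∠ = arctan(1316/5) ≈ 89.78°
zero (s+290): 290 + j1316 → |·| = √(290²+1316²) = √1815956 ≈ 1347.6, ∠ = arctan(1316/290) ≈ 77.57°
pole (s+2): 2 + j1316 → |·| = √(2²+1316²) = √1731860 ≈ 1316, ∠ = arctan(1316/2) ≈ 89.91°
pole (s+20): 20 + j1316 → |·| = √(20²+1316²) = √1732256 ≈ 1316.2, ∠ = arctan(1316/20) ≈ 89.13°
pole (s+80): 80 + j1316 → |·| = √(80²+1316²) = √1738256 ≈ 1318.4, ∠ = arctan(1316/80) ≈ 86.52°
∠H = 167.35° − 265.56° = -98.21°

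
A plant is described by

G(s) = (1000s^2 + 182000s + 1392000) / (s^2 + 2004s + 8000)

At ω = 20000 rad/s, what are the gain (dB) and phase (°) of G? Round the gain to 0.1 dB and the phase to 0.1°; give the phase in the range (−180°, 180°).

60.0 dB, 5.2°

Substitute s = j20000:
Numerator: 1000(j20000)^2 + 182000(j20000) + 1392000 = -399998608000 + j3640000000
Denominator: (j20000)^2 + 2004(j20000) + 8000 = -399992000 + j40080000
|N| = √(399998608000² + 3640000000²) ≈ 4.0002e+11, ∠N ≈ 179.48°
|D| = √(399992000² + 40080000²) ≈ 4.02e+08, ∠D ≈ 174.28°
|G| = 4.0002e+11 / 4.02e+08 ≈ 995.07
Gain = 20 log₁₀(995.07) ≈ 59.96 dB
∠G = 179.48° − 174.28° = 5.20°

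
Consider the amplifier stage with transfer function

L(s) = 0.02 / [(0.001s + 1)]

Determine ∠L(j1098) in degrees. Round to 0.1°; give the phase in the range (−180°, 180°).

-47.7°

At ω = 1098 rad/s:
pole (1 + j1098·0.001) = 1 + j1.098 → |·| ≈ 1.4851, ∠ ≈ 47.67°
∠L = (0°) − (47.67°) = -47.67°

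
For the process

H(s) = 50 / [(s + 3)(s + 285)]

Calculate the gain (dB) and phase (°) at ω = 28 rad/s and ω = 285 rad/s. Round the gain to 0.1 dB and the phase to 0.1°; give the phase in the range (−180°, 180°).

At s = jω = j28:
pole (s+3): 3 + j28 → |·| = √(3²+28²) = √793 ≈ 28.16, ∠ = arctan(28/3) ≈ 83.88°
pole (s+285): 285 + j28 → |·| = √(285²+28²) = √82009 ≈ 286.37, ∠ = arctan(28/285) ≈ 5.61°
|H| = 50 / 8064.2 ≈ 0.0062002
Gain = 20 log₁₀(0.0062002) ≈ -44.15 dB
∠H = 0.00° − 89.49° = -89.49°

At s = jω = j285:
pole (s+3): 3 + j285 → |·| = √(3²+285²) = √81234 ≈ 285.02, ∠ = arctan(285/3) ≈ 89.40°
pole (s+285): 285 + j285 → |·| = √(285²+285²) = √162450 ≈ 403.05, ∠ = arctan(285/285) ≈ 45.00°
|H| = 50 / 1.1488e+05 ≈ 0.00043524
Gain = 20 log₁₀(0.00043524) ≈ -67.23 dB
∠H = 0.00° − 134.40° = -134.40°

ω = 28: -44.2 dB, -89.5°; ω = 285: -67.2 dB, -134.4°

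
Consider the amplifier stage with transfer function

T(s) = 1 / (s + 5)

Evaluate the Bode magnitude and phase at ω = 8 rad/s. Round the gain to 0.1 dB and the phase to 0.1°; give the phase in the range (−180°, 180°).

At s = jω = j8:
pole (s+5): 5 + j8 → |·| = √(5²+8²) = √89 ≈ 9.434, ∠ = arctan(8/5) ≈ 57.99°
|T| = 1 / 9.434 ≈ 0.106
Gain = 20 log₁₀(0.106) ≈ -19.49 dB
∠T = 0.00° − 57.99° = -57.99°

-19.5 dB, -58.0°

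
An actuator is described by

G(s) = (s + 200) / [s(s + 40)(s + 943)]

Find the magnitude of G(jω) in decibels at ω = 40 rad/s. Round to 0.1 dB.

At s = jω = j40:
zero (s+200): 200 + j40 → |·| = √(200²+40²) = √41600 ≈ 203.96, ∠ = arctan(40/200) ≈ 11.31°
pole (s+40): 40 + j40 → |·| = √(40²+40²) = √3200 ≈ 56.569, ∠ = arctan(40/40) ≈ 45.00°
pole (s+943): 943 + j40 → |·| = √(943²+40²) = √890849 ≈ 943.85, ∠ = arctan(40/943) ≈ 2.43°
pole at origin: |s| = 40, ∠ = 90.00° (in denominator)
|G| = 1 · 203.96 / 2.1357e+06 ≈ 9.55e-05
Gain = 20 log₁₀(9.55e-05) ≈ -80.40 dB

-80.4 dB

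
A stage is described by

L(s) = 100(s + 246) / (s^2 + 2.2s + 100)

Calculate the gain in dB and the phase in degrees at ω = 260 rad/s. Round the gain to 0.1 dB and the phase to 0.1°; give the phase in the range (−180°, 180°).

At s = jω = j260:
zero (s+246): 246 + j260 → |·| = √(246²+260²) = √128116 ≈ 357.93, ∠ = arctan(260/246) ≈ 46.58°
quadratic: (j260)² + 2.2·j260 + 100 = -67500 + j572 → |·| ≈ 67502, ∠ ≈ 179.51°
|L| = 100 · 357.93 / 67502 ≈ 0.53025
Gain = 20 log₁₀(0.53025) ≈ -5.51 dB
∠L = 46.58° − 179.51° = -132.93°

-5.5 dB, -132.9°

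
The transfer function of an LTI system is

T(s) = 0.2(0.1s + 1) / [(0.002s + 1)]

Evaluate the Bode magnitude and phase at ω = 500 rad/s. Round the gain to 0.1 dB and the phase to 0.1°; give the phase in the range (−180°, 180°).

17.0 dB, 43.9°

At ω = 500 rad/s:
zero (1 + j500·0.1) = 1 + j50 → |·| ≈ 50.01, ∠ ≈ 88.85°
pole (1 + j500·0.002) = 1 + j1 → |·| ≈ 1.4142, ∠ ≈ 45.00°
|T| = 0.2 · 50.01 / (1.4142) ≈ 7.0725
Gain = 20 log₁₀(7.0725) ≈ 16.99 dB
∠T = (88.85°) − (45.00°) = 43.85°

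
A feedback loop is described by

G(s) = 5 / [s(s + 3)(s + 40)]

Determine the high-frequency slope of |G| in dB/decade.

Each pole contributes −20 dB/decade at high frequency; each zero contributes +20 dB/decade.
Net: 0 zero(s) − 3 pole(s) → -60 dB/decade.

-60 dB/decade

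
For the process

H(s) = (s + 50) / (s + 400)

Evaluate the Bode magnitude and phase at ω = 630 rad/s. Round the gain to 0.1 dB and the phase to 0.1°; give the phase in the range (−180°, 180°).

At s = jω = j630:
zero (s+50): 50 + j630 → |·| = √(50²+630²) = √399400 ≈ 631.98, ∠ = arctan(630/50) ≈ 85.46°
pole (s+400): 400 + j630 → |·| = √(400²+630²) = √556900 ≈ 746.26, ∠ = arctan(630/400) ≈ 57.59°
|H| = 1 · 631.98 / 746.26 ≈ 0.84686
Gain = 20 log₁₀(0.84686) ≈ -1.44 dB
∠H = 85.46° − 57.59° = 27.87°

-1.4 dB, 27.9°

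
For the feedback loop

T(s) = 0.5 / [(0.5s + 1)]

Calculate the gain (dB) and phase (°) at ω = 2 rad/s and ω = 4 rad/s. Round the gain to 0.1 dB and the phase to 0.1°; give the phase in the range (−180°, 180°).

ω = 2: -9.0 dB, -45.0°; ω = 4: -13.0 dB, -63.4°

At ω = 2 rad/s:
pole (1 + j2·0.5) = 1 + j1 → |·| ≈ 1.4142, ∠ ≈ 45.00°
|T| = 0.5 · 1 / (1.4142) ≈ 0.35356
Gain = 20 log₁₀(0.35356) ≈ -9.03 dB
∠T = (0°) − (45.00°) = -45.00°

At ω = 4 rad/s:
pole (1 + j4·0.5) = 1 + j2 → |·| ≈ 2.2361, ∠ ≈ 63.43°
|T| = 0.5 · 1 / (2.2361) ≈ 0.2236
Gain = 20 log₁₀(0.2236) ≈ -13.01 dB
∠T = (0°) − (63.43°) = -63.43°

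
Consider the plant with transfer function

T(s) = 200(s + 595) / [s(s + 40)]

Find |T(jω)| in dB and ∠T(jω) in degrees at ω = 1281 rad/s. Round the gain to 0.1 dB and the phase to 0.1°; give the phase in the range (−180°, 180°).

-15.3 dB, -113.1°

At s = jω = j1281:
zero (s+595): 595 + j1281 → |·| = √(595²+1281²) = √1994986 ≈ 1412.4, ∠ = arctan(1281/595) ≈ 65.09°
pole (s+40): 40 + j1281 → |·| = √(40²+1281²) = √1642561 ≈ 1281.6, ∠ = arctan(1281/40) ≈ 88.21°
pole at origin: |s| = 1281, ∠ = 90.00° (in denominator)
|T| = 200 · 1412.4 / 1.6417e+06 ≈ 0.17207
Gain = 20 log₁₀(0.17207) ≈ -15.29 dB
∠T = 65.09° − 178.21° = -113.12°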